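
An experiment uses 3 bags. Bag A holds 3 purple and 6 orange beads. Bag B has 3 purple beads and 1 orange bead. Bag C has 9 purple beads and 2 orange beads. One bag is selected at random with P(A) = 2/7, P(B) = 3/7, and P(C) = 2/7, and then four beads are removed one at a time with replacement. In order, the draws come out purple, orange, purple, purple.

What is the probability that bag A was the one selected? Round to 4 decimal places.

0.0874

The likelihood of the observed sequence under each hypothesis: P(data | bag A) = (3/9)(6/9)(3/9)(3/9) = 0.024691; P(data | bag B) = (3/4)(1/4)(3/4)(3/4) = 0.10547; P(data | bag C) = (9/11)(2/11)(9/11)(9/11) = 0.099583.
Weighting by the prior gives 2/7 · 0.024691 = 0.0070547, 3/7 · 0.10547 = 0.045201, 2/7 · 0.099583 = 0.028452; these sum to 0.080708.
By Bayes' rule, P(bag A | data) = (0.0070547) / (0.080708) = 0.08741.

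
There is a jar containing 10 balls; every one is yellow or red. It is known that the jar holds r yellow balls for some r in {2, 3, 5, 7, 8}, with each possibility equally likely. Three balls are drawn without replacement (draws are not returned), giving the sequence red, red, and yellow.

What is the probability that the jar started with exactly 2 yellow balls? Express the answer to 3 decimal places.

Under each hypothesis, the probability of the observed sequence is: P(data | r = 2) = (8/10)(7/9)(2/8) = 7/45; P(data | r = 3) = (7/10)(6/9)(3/8) = 7/40; P(data | r = 5) = (5/10)(4/9)(5/8) = 5/36; P(data | r = 7) = (3/10)(2/9)(7/8) = 7/120; P(data | r = 8) = (2/10)(1/9)(8/8) = 1/45.
The prior-weighted likelihoods are 1/5 · 7/45 = 7/225, 1/5 · 7/40 = 7/200, 1/5 · 5/36 = 1/36, 1/5 · 7/120 = 7/600, 1/5 · 1/45 = 1/225; with total 11/100.
Hence P(r = 2 | data) = (7/225) / (11/100) = 28/99.

0.283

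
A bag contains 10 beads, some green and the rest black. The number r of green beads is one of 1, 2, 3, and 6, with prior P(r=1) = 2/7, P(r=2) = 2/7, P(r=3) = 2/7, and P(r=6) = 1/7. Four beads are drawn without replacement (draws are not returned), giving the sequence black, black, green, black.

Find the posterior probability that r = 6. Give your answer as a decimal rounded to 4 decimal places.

Under each hypothesis, the probability of the observed sequence is: P(data | r = 1) = (9/10)(8/9)(1/8)(7/7) = 0.1; P(data | r = 2) = (8/10)(7/9)(2/8)(6/7) = 0.13333; P(data | r = 3) = (7/10)(6/9)(3/8)(5/7) = 0.125; P(data | r = 6) = (4/10)(3/9)(6/8)(2/7) = 0.028571.
Multiplying each by its prior: 2/7 · 0.1 = 0.028571, 2/7 · 0.13333 = 0.038095, 2/7 · 0.125 = 0.035714, 1/7 · 0.028571 = 0.0040816; summing to 0.10646.
So P(r = 6 | data) = (0.0040816) / (0.10646) = 0.038339.

0.0383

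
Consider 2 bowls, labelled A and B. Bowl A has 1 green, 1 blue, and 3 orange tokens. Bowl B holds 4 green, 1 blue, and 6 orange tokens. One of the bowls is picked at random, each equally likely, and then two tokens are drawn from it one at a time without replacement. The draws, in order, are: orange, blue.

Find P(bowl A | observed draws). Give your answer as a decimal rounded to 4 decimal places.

0.7333

For each hypothesis, P(data | H) works out to: P(data | bowl A) = (3/5)(1/4) = 3/20; P(data | bowl B) = (6/11)(1/10) = 3/55.
Multiplying each by its prior: 1/2 · 3/20 = 3/40, 1/2 · 3/55 = 3/110; summing to 9/88.
So P(bowl A | data) = (3/40) / (9/88) = 11/15.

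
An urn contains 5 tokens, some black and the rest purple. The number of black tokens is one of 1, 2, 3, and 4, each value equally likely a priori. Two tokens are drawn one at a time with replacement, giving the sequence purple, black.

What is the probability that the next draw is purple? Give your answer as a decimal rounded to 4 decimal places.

0.5000

For each hypothesis, P(data | H) works out to: P(data | r = 1) = (4/5)(1/5) = 4/25; P(data | r = 2) = (3/5)(2/5) = 6/25; P(data | r = 3) = (2/5)(3/5) = 6/25; P(data | r = 4) = (1/5)(4/5) = 4/25.
Multiplying each by its prior: 1/4 · 4/25 = 1/25, 1/4 · 6/25 = 3/50, 1/4 · 6/25 = 3/50, 1/4 · 4/25 = 1/25; summing to 1/5.
The posterior is then P(r = 1 | data) = 1/5, P(r = 2 | data) = 3/10, P(r = 3 | data) = 3/10, P(r = 4 | data) = 1/5.
Averaging over the posterior, P(purple next | data) = (4/5)(1/5) + (3/5)(3/10) + (2/5)(3/10) + (1/5)(1/5) = 1/2.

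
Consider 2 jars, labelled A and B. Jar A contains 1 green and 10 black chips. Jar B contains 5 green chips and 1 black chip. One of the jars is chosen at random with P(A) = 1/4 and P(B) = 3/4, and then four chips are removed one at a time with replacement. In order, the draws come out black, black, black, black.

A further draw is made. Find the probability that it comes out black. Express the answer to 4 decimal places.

0.9066

Under each hypothesis, the probability of the observed sequence is: P(data | jar A) = (10/11)(10/11)(10/11)(10/11) = 0.68301; P(data | jar B) = (1/6)(1/6)(1/6)(1/6) = 0.0007716.
Multiplying each by its prior: 1/4 · 0.68301 = 0.17075, 3/4 · 0.0007716 = 0.0005787; these sum to 0.17133.
The posterior is then P(jar A | data) = 0.99662, P(jar B | data) = 0.0033777.
The predictive probability is P(black next | data) = (10/11)(0.99662) + (1/6)(0.0033777) = 0.90658.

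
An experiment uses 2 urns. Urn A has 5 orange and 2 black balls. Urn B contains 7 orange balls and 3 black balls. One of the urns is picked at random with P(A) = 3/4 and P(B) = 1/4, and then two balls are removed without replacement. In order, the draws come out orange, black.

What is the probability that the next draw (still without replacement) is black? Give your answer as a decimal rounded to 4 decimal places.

0.2123

Compute the likelihood of the observed sequence for each case: P(data | urn A) = (5/7)(2/6) = 5/21; P(data | urn B) = (7/10)(3/9) = 7/30.
Weighting by the prior gives 3/4 · 5/21 = 5/28, 1/4 · 7/30 = 7/120; summing to 199/840.
Dividing through by the total gives posterior P(urn A | data) = 150/199, P(urn B | data) = 49/199.
The predictive probability is P(black next | data) = (1/5)(150/199) + (1/4)(49/199) = 169/796.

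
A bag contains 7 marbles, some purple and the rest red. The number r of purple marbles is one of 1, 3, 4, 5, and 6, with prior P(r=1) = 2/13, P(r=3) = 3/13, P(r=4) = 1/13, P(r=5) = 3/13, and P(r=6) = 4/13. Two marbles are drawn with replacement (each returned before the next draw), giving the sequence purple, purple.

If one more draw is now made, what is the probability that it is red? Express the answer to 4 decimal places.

Under each hypothesis, the probability of the observed sequence is: P(data | r = 1) = (1/7)(1/7) = 1/49; P(data | r = 3) = (3/7)(3/7) = 9/49; P(data | r = 4) = (4/7)(4/7) = 16/49; P(data | r = 5) = (5/7)(5/7) = 25/49; P(data | r = 6) = (6/7)(6/7) = 36/49.
Weighting by the prior gives 2/13 · 1/49 = 2/637, 3/13 · 9/49 = 27/637, 1/13 · 16/49 = 16/637, 3/13 · 25/49 = 75/637, 4/13 · 36/49 = 144/637; these sum to 264/637.
Normalising, the posterior is P(r = 1 | data) = 1/132, P(r = 3 | data) = 9/88, P(r = 4 | data) = 2/33, P(r = 5 | data) = 25/88, P(r = 6 | data) = 6/11.
Averaging over the posterior, P(red next | data) = (6/7)(1/132) + (4/7)(9/88) + (3/7)(2/33) + (2/7)(25/88) + (1/7)(6/11) = 1/4.

0.2500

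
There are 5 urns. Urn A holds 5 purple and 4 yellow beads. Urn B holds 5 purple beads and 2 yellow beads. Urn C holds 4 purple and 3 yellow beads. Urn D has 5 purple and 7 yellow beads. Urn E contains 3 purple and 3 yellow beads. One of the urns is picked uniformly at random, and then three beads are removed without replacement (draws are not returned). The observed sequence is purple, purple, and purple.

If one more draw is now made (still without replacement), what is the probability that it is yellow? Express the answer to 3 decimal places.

Compute the likelihood of the observed sequence for each case: P(data | urn A) = (5/9)(4/8)(3/7) = 0.11905; P(data | urn B) = (5/7)(4/6)(3/5) = 0.28571; P(data | urn C) = (4/7)(3/6)(2/5) = 0.11429; P(data | urn D) = (5/12)(4/11)(3/10) = 0.045455; P(data | urn E) = (3/6)(2/5)(1/4) = 0.05.
The prior-weighted likelihoods are 1/5 · 0.11905 = 0.02381, 1/5 · 0.28571 = 0.057143, 1/5 · 0.11429 = 0.022857, 1/5 · 0.045455 = 0.0090909, 1/5 · 0.05 = 0.01; summing to 0.1229.
Dividing through by the total gives posterior P(urn A | data) = 0.19373, P(urn B | data) = 0.46495, P(urn C | data) = 0.18598, P(urn D | data) = 0.07397, P(urn E | data) = 0.081367.
The predictive probability is P(yellow next | data) = (2/3)(0.19373) + (1/2)(0.46495) + (3/4)(0.18598) + (7/9)(0.07397) + (1)(0.081367) = 0.64001.

0.640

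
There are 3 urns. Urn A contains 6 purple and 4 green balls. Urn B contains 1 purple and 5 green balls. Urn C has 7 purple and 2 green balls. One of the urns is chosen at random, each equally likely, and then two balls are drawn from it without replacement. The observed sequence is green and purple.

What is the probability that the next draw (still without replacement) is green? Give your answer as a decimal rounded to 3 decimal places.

Under each hypothesis, the probability of the observed sequence is: P(data | urn A) = (4/10)(6/9) = 4/15; P(data | urn B) = (5/6)(1/5) = 1/6; P(data | urn C) = (2/9)(7/8) = 7/36.
Multiplying each by its prior: 1/3 · 4/15 = 4/45, 1/3 · 1/6 = 1/18, 1/3 · 7/36 = 7/108; these sum to 113/540.
Dividing through by the total gives posterior P(urn A | data) = 48/113, P(urn B | data) = 30/113, P(urn C | data) = 35/113.
So P(green next | data) = Σ P(green next | H) P(H | data) = (3/8)(48/113) + (1)(30/113) + (1/7)(35/113) = 53/113.

0.469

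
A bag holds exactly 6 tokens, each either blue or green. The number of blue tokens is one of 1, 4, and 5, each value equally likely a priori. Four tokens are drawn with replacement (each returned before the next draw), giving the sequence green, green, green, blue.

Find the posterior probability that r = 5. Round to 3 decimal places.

Under each hypothesis, the probability of the observed sequence is: P(data | r = 1) = (5/6)(5/6)(5/6)(1/6) = 0.096451; P(data | r = 4) = (2/6)(2/6)(2/6)(4/6) = 0.024691; P(data | r = 5) = (1/6)(1/6)(1/6)(5/6) = 0.003858.
Multiplying each by its prior: 1/3 · 0.096451 = 0.03215, 1/3 · 0.024691 = 0.0082305, 1/3 · 0.003858 = 0.001286; with total 0.041667.
So P(r = 5 | data) = (0.001286) / (0.041667) = 0.030864.

0.031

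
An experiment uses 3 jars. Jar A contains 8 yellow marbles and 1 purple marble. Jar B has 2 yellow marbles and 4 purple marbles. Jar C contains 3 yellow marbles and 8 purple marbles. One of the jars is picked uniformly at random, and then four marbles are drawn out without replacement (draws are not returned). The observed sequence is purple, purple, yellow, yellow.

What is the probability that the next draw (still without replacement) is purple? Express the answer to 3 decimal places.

The likelihood of the observed sequence under each hypothesis: P(data | jar A) = (1/9)(0/8) = 0; P(data | jar B) = (4/6)(3/5)(2/4)(1/3) = 1/15; P(data | jar C) = (8/11)(7/10)(3/9)(2/8) = 7/165.
Weighting by the prior gives 1/3 · 0 = 0, 1/3 · 1/15 = 1/45, 1/3 · 7/165 = 7/495; these sum to 2/55.
Normalising, the posterior is P(jar A | data) = 0, P(jar B | data) = 11/18, P(jar C | data) = 7/18.
The predictive probability is P(purple next | data) = (1)(11/18) + (6/7)(7/18) = 17/18.

0.944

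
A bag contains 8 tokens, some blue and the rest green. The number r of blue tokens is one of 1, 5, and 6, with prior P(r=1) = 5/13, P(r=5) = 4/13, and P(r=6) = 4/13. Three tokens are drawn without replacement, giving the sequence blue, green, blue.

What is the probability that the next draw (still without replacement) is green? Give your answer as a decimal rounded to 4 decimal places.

0.3000

For each hypothesis, P(data | H) works out to: P(data | r = 1) = (1/8)(7/7)(0/6) = 0; P(data | r = 5) = (5/8)(3/7)(4/6) = 5/28; P(data | r = 6) = (6/8)(2/7)(5/6) = 5/28.
Multiplying each by its prior: 5/13 · 0 = 0, 4/13 · 5/28 = 5/91, 4/13 · 5/28 = 5/91; summing to 10/91.
Normalising, the posterior is P(r = 1 | data) = 0, P(r = 5 | data) = 1/2, P(r = 6 | data) = 1/2.
Averaging over the posterior, P(green next | data) = (2/5)(1/2) + (1/5)(1/2) = 3/10.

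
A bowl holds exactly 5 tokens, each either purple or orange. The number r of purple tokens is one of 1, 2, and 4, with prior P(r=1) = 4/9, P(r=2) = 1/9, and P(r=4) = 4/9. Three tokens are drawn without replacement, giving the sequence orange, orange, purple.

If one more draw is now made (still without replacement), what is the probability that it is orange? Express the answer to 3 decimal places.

0.900

The likelihood of the observed sequence under each hypothesis: P(data | r = 1) = (4/5)(3/4)(1/3) = 1/5; P(data | r = 2) = (3/5)(2/4)(2/3) = 1/5; P(data | r = 4) = (1/5)(0/4) = 0.
Multiplying each by its prior: 4/9 · 1/5 = 4/45, 1/9 · 1/5 = 1/45, 4/9 · 0 = 0; these sum to 1/9.
Normalising, the posterior is P(r = 1 | data) = 4/5, P(r = 2 | data) = 1/5, P(r = 4 | data) = 0.
Averaging over the posterior, P(orange next | data) = (1)(4/5) + (1/2)(1/5) = 9/10.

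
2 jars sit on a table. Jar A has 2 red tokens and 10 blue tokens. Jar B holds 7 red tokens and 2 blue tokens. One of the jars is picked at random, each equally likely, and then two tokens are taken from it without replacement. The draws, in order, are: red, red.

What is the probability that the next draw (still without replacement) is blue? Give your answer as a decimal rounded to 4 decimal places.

0.3038

The likelihood of the observed sequence under each hypothesis: P(data | jar A) = (2/12)(1/11) = 1/66; P(data | jar B) = (7/9)(6/8) = 7/12.
The prior-weighted likelihoods are 1/2 · 1/66 = 1/132, 1/2 · 7/12 = 7/24; these sum to 79/264.
The posterior is then P(jar A | data) = 2/79, P(jar B | data) = 77/79.
The predictive probability is P(blue next | data) = (1)(2/79) + (2/7)(77/79) = 24/79.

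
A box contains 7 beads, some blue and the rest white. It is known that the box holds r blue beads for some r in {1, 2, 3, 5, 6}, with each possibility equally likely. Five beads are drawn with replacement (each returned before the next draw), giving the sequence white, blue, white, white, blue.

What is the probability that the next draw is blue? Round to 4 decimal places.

For each hypothesis, P(data | H) works out to: P(data | r = 1) = (6/7)(1/7)(6/7)(6/7)(1/7) = 0.012852; P(data | r = 2) = (5/7)(2/7)(5/7)(5/7)(2/7) = 0.02975; P(data | r = 3) = (4/7)(3/7)(4/7)(4/7)(3/7) = 0.034271; P(data | r = 5) = (2/7)(5/7)(2/7)(2/7)(5/7) = 0.0119; P(data | r = 6) = (1/7)(6/7)(1/7)(1/7)(6/7) = 0.002142.
The prior-weighted likelihoods are 1/5 · 0.012852 = 0.0025704, 1/5 · 0.02975 = 0.0059499, 1/5 · 0.034271 = 0.0068543, 1/5 · 0.0119 = 0.00238, 1/5 · 0.002142 = 0.00042839; these sum to 0.018183.
Dividing through by the total gives posterior P(r = 1 | data) = 0.14136, P(r = 2 | data) = 0.32723, P(r = 3 | data) = 0.37696, P(r = 5 | data) = 0.13089, P(r = 6 | data) = 0.02356.
Averaging over the posterior, P(blue next | data) = (1/7)(0.14136) + (2/7)(0.32723) + (3/7)(0.37696) + (5/7)(0.13089) + (6/7)(0.02356) = 0.38893.

0.3889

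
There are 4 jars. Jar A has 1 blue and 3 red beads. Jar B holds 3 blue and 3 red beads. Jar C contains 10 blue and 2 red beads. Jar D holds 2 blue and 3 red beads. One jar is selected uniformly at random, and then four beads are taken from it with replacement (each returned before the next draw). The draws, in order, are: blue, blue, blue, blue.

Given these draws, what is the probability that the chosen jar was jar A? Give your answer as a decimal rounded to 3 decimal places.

Under each hypothesis, the probability of the observed sequence is: P(data | jar A) = (1/4)(1/4)(1/4)(1/4) = 0.0039062; P(data | jar B) = (3/6)(3/6)(3/6)(3/6) = 0.0625; P(data | jar C) = (10/12)(10/12)(10/12)(10/12) = 0.48225; P(data | jar D) = (2/5)(2/5)(2/5)(2/5) = 0.0256.
The prior-weighted likelihoods are 1/4 · 0.0039062 = 0.00097656, 1/4 · 0.0625 = 0.015625, 1/4 · 0.48225 = 0.12056, 1/4 · 0.0256 = 0.0064; these sum to 0.14356.
Hence P(jar A | data) = (0.00097656) / (0.14356) = 0.0068022.

0.007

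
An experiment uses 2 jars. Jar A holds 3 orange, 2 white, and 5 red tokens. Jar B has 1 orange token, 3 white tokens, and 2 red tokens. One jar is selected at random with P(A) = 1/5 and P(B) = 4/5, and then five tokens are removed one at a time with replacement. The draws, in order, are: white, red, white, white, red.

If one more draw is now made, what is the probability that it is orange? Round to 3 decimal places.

0.171

For each hypothesis, P(data | H) works out to: P(data | jar A) = (2/10)(5/10)(2/10)(2/10)(5/10) = 0.002; P(data | jar B) = (3/6)(2/6)(3/6)(3/6)(2/6) = 0.013889.
Weighting by the prior gives 1/5 · 0.002 = 0.0004, 4/5 · 0.013889 = 0.011111; summing to 0.011511.
Normalising, the posterior is P(jar A | data) = 0.034749, P(jar B | data) = 0.96525.
So P(orange next | data) = Σ P(orange next | H) P(H | data) = (3/10)(0.034749) + (1/6)(0.96525) = 0.1713.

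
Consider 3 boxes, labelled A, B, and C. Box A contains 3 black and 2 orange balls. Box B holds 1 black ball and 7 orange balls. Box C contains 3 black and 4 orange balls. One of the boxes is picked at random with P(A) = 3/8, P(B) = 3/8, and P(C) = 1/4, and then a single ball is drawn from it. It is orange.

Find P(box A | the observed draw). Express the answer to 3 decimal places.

For each hypothesis, P(data | H) works out to: P(data | box A) = (2/5) = 0.4; P(data | box B) = (7/8) = 0.875; P(data | box C) = (4/7) = 0.57143.
Weighting by the prior gives 3/8 · 0.4 = 0.15, 3/8 · 0.875 = 0.32812, 1/4 · 0.57143 = 0.14286; with total 0.62098.
Hence P(box A | data) = (0.15) / (0.62098) = 0.24155.

0.242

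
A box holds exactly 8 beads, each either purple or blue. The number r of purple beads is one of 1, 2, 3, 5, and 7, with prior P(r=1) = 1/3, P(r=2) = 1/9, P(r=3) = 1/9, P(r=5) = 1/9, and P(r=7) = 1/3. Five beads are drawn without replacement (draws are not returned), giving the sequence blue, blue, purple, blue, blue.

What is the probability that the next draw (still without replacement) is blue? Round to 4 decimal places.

The likelihood of the observed sequence under each hypothesis: P(data | r = 1) = (7/8)(6/7)(1/6)(5/5)(4/4) = 1/8; P(data | r = 2) = (6/8)(5/7)(2/6)(4/5)(3/4) = 3/28; P(data | r = 3) = (5/8)(4/7)(3/6)(3/5)(2/4) = 3/56; P(data | r = 5) = (3/8)(2/7)(5/6)(1/5)(0/4) = 0; P(data | r = 7) = (1/8)(0/7) = 0.
Weighting by the prior gives 1/3 · 1/8 = 1/24, 1/9 · 3/28 = 1/84, 1/9 · 3/56 = 1/168, 1/9 · 0 = 0, 1/3 · 0 = 0; with total 5/84.
Dividing through by the total gives posterior P(r = 1 | data) = 7/10, P(r = 2 | data) = 1/5, P(r = 3 | data) = 1/10, P(r = 5 | data) = 0, P(r = 7 | data) = 0.
So P(blue next | data) = Σ P(blue next | H) P(H | data) = (1)(7/10) + (2/3)(1/5) + (1/3)(1/10) = 13/15.

0.8667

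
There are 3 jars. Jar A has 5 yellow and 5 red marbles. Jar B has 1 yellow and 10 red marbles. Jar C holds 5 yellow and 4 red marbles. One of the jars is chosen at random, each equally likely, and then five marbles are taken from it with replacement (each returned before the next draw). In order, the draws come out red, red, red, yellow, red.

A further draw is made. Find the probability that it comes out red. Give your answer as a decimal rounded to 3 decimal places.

0.710

Compute the likelihood of the observed sequence for each case: P(data | jar A) = (5/10)(5/10)(5/10)(5/10)(5/10) = 0.03125; P(data | jar B) = (10/11)(10/11)(10/11)(1/11)(10/11) = 0.062092; P(data | jar C) = (4/9)(4/9)(4/9)(5/9)(4/9) = 0.021677.
Multiplying each by its prior: 1/3 · 0.03125 = 0.010417, 1/3 · 0.062092 = 0.020697, 1/3 · 0.021677 = 0.0072256; summing to 0.03834.
Normalising, the posterior is P(jar A | data) = 0.27169, P(jar B | data) = 0.53984, P(jar C | data) = 0.18846.
The predictive probability is P(red next | data) = (1/2)(0.27169) + (10/11)(0.53984) + (4/9)(0.18846) = 0.71037.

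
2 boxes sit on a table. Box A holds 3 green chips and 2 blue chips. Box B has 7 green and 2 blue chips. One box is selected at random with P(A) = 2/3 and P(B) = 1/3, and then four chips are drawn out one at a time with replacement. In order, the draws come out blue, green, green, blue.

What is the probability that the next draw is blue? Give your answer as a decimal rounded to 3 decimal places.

For each hypothesis, P(data | H) works out to: P(data | box A) = (2/5)(3/5)(3/5)(2/5) = 0.0576; P(data | box B) = (2/9)(7/9)(7/9)(2/9) = 0.029873.
The prior-weighted likelihoods are 2/3 · 0.0576 = 0.0384, 1/3 · 0.029873 = 0.0099578; with total 0.048358.
Normalising, the posterior is P(box A | data) = 0.79408, P(box B | data) = 0.20592.
The predictive probability is P(blue next | data) = (2/5)(0.79408) + (2/9)(0.20592) = 0.36339.

0.363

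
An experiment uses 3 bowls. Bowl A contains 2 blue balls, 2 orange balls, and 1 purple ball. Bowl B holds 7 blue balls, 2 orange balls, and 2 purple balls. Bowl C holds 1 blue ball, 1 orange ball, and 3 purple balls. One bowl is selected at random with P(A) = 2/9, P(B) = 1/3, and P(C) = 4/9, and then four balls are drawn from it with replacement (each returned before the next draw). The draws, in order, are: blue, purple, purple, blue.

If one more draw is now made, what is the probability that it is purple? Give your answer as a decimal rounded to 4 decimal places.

Compute the likelihood of the observed sequence for each case: P(data | bowl A) = (2/5)(1/5)(1/5)(2/5) = 0.0064; P(data | bowl B) = (7/11)(2/11)(2/11)(7/11) = 0.013387; P(data | bowl C) = (1/5)(3/5)(3/5)(1/5) = 0.0144.
Weighting by the prior gives 2/9 · 0.0064 = 0.0014222, 1/3 · 0.013387 = 0.0044624, 4/9 · 0.0144 = 0.0064; with total 0.012285.
The posterior is then P(bowl A | data) = 0.11577, P(bowl B | data) = 0.36325, P(bowl C | data) = 0.52098.
So P(purple next | data) = Σ P(purple next | H) P(H | data) = (1/5)(0.11577) + (2/11)(0.36325) + (3/5)(0.52098) = 0.40179.

0.4018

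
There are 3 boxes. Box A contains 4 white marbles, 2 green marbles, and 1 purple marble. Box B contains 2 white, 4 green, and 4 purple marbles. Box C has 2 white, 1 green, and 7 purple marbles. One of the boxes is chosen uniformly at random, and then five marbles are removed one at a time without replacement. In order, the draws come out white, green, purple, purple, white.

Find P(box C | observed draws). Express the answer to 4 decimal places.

The likelihood of the observed sequence under each hypothesis: P(data | box A) = (4/7)(2/6)(1/5)(0/4) = 0; P(data | box B) = (2/10)(4/9)(4/8)(3/7)(1/6) = 0.0031746; P(data | box C) = (2/10)(1/9)(7/8)(6/7)(1/6) = 0.0027778.
Weighting by the prior gives 1/3 · 0 = 0, 1/3 · 0.0031746 = 0.0010582, 1/3 · 0.0027778 = 0.00092593; summing to 0.0019841.
Therefore the posterior P(box C | data) = (0.00092593) / (0.0019841) = 0.46667.

0.4667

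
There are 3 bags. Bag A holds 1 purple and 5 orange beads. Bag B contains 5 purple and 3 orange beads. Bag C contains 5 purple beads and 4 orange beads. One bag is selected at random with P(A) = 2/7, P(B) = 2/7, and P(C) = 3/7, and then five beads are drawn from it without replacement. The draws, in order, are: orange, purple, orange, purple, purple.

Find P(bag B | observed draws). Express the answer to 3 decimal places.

For each hypothesis, P(data | H) works out to: P(data | bag A) = (5/6)(1/5)(4/4)(0/3) = 0; P(data | bag B) = (3/8)(5/7)(2/6)(4/5)(3/4) = 3/56; P(data | bag C) = (4/9)(5/8)(3/7)(4/6)(3/5) = 1/21.
The prior-weighted likelihoods are 2/7 · 0 = 0, 2/7 · 3/56 = 3/196, 3/7 · 1/21 = 1/49; these sum to 1/28.
Therefore the posterior P(bag B | data) = (3/196) / (1/28) = 3/7.

0.429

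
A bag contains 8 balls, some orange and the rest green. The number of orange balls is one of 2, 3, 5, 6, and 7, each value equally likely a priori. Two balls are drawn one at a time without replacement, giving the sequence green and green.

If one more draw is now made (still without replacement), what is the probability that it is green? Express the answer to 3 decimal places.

0.534

The likelihood of the observed sequence under each hypothesis: P(data | r = 2) = (6/8)(5/7) = 15/28; P(data | r = 3) = (5/8)(4/7) = 5/14; P(data | r = 5) = (3/8)(2/7) = 3/28; P(data | r = 6) = (2/8)(1/7) = 1/28; P(data | r = 7) = (1/8)(0/7) = 0.
Weighting by the prior gives 1/5 · 15/28 = 3/28, 1/5 · 5/14 = 1/14, 1/5 · 3/28 = 3/140, 1/5 · 1/28 = 1/140, 1/5 · 0 = 0; with total 29/140.
Dividing through by the total gives posterior P(r = 2 | data) = 15/29, P(r = 3 | data) = 10/29, P(r = 5 | data) = 3/29, P(r = 6 | data) = 1/29, P(r = 7 | data) = 0.
So P(green next | data) = Σ P(green next | H) P(H | data) = (2/3)(15/29) + (1/2)(10/29) + (1/6)(3/29) + (0)(1/29) = 31/58.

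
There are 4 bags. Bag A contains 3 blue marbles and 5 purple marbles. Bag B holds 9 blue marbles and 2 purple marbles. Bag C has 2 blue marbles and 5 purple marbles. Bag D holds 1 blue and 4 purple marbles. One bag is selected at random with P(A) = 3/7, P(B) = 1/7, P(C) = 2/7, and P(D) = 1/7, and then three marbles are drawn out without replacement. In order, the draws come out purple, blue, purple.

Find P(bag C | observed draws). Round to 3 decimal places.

0.336

The likelihood of the observed sequence under each hypothesis: P(data | bag A) = (5/8)(3/7)(4/6) = 5/28; P(data | bag B) = (2/11)(9/10)(1/9) = 1/55; P(data | bag C) = (5/7)(2/6)(4/5) = 4/21; P(data | bag D) = (4/5)(1/4)(3/3) = 1/5.
Weighting by the prior gives 3/7 · 5/28 = 15/196, 1/7 · 1/55 = 1/385, 2/7 · 4/21 = 8/147, 1/7 · 1/5 = 1/35; summing to 107/660.
Hence P(bag C | data) = (8/147) / (107/660) = 1760/5243.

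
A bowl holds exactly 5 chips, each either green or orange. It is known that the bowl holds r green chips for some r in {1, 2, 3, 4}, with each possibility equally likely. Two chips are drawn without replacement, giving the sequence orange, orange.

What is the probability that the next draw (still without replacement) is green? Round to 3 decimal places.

For each hypothesis, P(data | H) works out to: P(data | r = 1) = (4/5)(3/4) = 3/5; P(data | r = 2) = (3/5)(2/4) = 3/10; P(data | r = 3) = (2/5)(1/4) = 1/10; P(data | r = 4) = (1/5)(0/4) = 0.
Weighting by the prior gives 1/4 · 3/5 = 3/20, 1/4 · 3/10 = 3/40, 1/4 · 1/10 = 1/40, 1/4 · 0 = 0; summing to 1/4.
Dividing through by the total gives posterior P(r = 1 | data) = 3/5, P(r = 2 | data) = 3/10, P(r = 3 | data) = 1/10, P(r = 4 | data) = 0.
The predictive probability is P(green next | data) = (1/3)(3/5) + (2/3)(3/10) + (1)(1/10) = 1/2.

0.500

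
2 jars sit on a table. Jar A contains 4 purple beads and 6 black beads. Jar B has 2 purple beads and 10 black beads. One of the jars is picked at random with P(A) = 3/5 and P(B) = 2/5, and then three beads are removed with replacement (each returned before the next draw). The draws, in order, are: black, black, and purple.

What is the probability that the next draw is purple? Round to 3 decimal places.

0.319

The likelihood of the observed sequence under each hypothesis: P(data | jar A) = (6/10)(6/10)(4/10) = 0.144; P(data | jar B) = (10/12)(10/12)(2/12) = 0.11574.
Weighting by the prior gives 3/5 · 0.144 = 0.0864, 2/5 · 0.11574 = 0.046296; these sum to 0.1327.
Dividing through by the total gives posterior P(jar A | data) = 0.65111, P(jar B | data) = 0.34889.
So P(purple next | data) = Σ P(purple next | H) P(H | data) = (2/5)(0.65111) + (1/6)(0.34889) = 0.31859.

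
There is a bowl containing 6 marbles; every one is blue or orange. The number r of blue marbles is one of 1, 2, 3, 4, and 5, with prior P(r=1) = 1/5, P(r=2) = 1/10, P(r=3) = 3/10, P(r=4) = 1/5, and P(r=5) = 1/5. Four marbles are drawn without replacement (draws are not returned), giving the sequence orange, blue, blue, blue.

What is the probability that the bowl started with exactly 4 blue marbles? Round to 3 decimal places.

0.356

Compute the likelihood of the observed sequence for each case: P(data | r = 1) = (5/6)(1/5)(0/4) = 0; P(data | r = 2) = (4/6)(2/5)(1/4)(0/3) = 0; P(data | r = 3) = (3/6)(3/5)(2/4)(1/3) = 1/20; P(data | r = 4) = (2/6)(4/5)(3/4)(2/3) = 2/15; P(data | r = 5) = (1/6)(5/5)(4/4)(3/3) = 1/6.
Weighting by the prior gives 1/5 · 0 = 0, 1/10 · 0 = 0, 3/10 · 1/20 = 3/200, 1/5 · 2/15 = 2/75, 1/5 · 1/6 = 1/30; these sum to 3/40.
Hence P(r = 4 | data) = (2/75) / (3/40) = 16/45.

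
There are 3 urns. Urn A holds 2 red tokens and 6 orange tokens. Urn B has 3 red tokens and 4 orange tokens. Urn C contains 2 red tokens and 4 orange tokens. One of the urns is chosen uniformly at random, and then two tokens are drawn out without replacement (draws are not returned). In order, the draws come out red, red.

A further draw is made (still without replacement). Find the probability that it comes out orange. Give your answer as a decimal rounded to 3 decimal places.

The likelihood of the observed sequence under each hypothesis: P(data | urn A) = (2/8)(1/7) = 0.035714; P(data | urn B) = (3/7)(2/6) = 0.14286; P(data | urn C) = (2/6)(1/5) = 0.066667.
Multiplying each by its prior: 1/3 · 0.035714 = 0.011905, 1/3 · 0.14286 = 0.047619, 1/3 · 0.066667 = 0.022222; with total 0.081746.
Dividing through by the total gives posterior P(urn A | data) = 0.14563, P(urn B | data) = 0.58252, P(urn C | data) = 0.27184.
So P(orange next | data) = Σ P(orange next | H) P(H | data) = (1)(0.14563) + (4/5)(0.58252) + (1)(0.27184) = 0.8835.

0.883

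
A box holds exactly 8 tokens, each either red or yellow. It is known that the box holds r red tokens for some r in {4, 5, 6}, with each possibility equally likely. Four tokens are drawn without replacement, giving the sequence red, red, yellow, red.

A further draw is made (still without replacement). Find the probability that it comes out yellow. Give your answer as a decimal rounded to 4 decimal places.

Under each hypothesis, the probability of the observed sequence is: P(data | r = 4) = (4/8)(3/7)(4/6)(2/5) = 2/35; P(data | r = 5) = (5/8)(4/7)(3/6)(3/5) = 3/28; P(data | r = 6) = (6/8)(5/7)(2/6)(4/5) = 1/7.
Weighting by the prior gives 1/3 · 2/35 = 2/105, 1/3 · 3/28 = 1/28, 1/3 · 1/7 = 1/21; with total 43/420.
The posterior is then P(r = 4 | data) = 8/43, P(r = 5 | data) = 15/43, P(r = 6 | data) = 20/43.
So P(yellow next | data) = Σ P(yellow next | H) P(H | data) = (3/4)(8/43) + (1/2)(15/43) + (1/4)(20/43) = 37/86.

0.4302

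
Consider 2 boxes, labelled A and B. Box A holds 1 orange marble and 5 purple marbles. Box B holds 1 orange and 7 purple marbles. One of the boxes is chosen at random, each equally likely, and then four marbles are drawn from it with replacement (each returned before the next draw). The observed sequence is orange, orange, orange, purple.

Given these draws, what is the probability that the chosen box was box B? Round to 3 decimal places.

Compute the likelihood of the observed sequence for each case: P(data | box A) = (1/6)(1/6)(1/6)(5/6) = 0.003858; P(data | box B) = (1/8)(1/8)(1/8)(7/8) = 0.001709.
Weighting by the prior gives 1/2 · 0.003858 = 0.001929, 1/2 · 0.001709 = 0.00085449; summing to 0.0027835.
Therefore the posterior P(box B | data) = (0.00085449) / (0.0027835) = 0.30698.

0.307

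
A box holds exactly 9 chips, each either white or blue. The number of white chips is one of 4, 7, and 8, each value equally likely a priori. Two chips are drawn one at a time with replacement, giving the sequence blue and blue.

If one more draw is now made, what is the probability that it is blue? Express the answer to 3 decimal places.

Under each hypothesis, the probability of the observed sequence is: P(data | r = 4) = (5/9)(5/9) = 25/81; P(data | r = 7) = (2/9)(2/9) = 4/81; P(data | r = 8) = (1/9)(1/9) = 1/81.
Multiplying each by its prior: 1/3 · 25/81 = 25/243, 1/3 · 4/81 = 4/243, 1/3 · 1/81 = 1/243; summing to 10/81.
Normalising, the posterior is P(r = 4 | data) = 5/6, P(r = 7 | data) = 2/15, P(r = 8 | data) = 1/30.
The predictive probability is P(blue next | data) = (5/9)(5/6) + (2/9)(2/15) + (1/9)(1/30) = 67/135.

0.496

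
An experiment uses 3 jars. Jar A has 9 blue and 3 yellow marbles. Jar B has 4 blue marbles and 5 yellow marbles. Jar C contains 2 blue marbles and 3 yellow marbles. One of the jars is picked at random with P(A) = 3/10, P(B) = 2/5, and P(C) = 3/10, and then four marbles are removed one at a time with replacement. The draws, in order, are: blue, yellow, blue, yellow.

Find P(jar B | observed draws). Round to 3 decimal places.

0.467

The likelihood of the observed sequence under each hypothesis: P(data | jar A) = (9/12)(3/12)(9/12)(3/12) = 0.035156; P(data | jar B) = (4/9)(5/9)(4/9)(5/9) = 0.060966; P(data | jar C) = (2/5)(3/5)(2/5)(3/5) = 0.0576.
Weighting by the prior gives 3/10 · 0.035156 = 0.010547, 2/5 · 0.060966 = 0.024387, 3/10 · 0.0576 = 0.01728; these sum to 0.052213.
By Bayes' rule, P(jar B | data) = (0.024387) / (0.052213) = 0.46705.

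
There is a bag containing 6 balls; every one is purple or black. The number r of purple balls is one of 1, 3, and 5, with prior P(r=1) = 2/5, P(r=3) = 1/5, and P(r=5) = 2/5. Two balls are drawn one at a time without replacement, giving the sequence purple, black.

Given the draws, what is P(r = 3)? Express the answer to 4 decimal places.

Under each hypothesis, the probability of the observed sequence is: P(data | r = 1) = (1/6)(5/5) = 1/6; P(data | r = 3) = (3/6)(3/5) = 3/10; P(data | r = 5) = (5/6)(1/5) = 1/6.
Weighting by the prior gives 2/5 · 1/6 = 1/15, 1/5 · 3/10 = 3/50, 2/5 · 1/6 = 1/15; summing to 29/150.
By Bayes' rule, P(r = 3 | data) = (3/50) / (29/150) = 9/29.

0.3103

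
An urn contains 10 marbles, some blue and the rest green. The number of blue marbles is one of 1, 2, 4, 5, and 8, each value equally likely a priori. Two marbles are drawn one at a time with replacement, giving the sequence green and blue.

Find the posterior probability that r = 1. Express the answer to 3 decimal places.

0.100

Compute the likelihood of the observed sequence for each case: P(data | r = 1) = (9/10)(1/10) = 9/100; P(data | r = 2) = (8/10)(2/10) = 4/25; P(data | r = 4) = (6/10)(4/10) = 6/25; P(data | r = 5) = (5/10)(5/10) = 1/4; P(data | r = 8) = (2/10)(8/10) = 4/25.
Multiplying each by its prior: 1/5 · 9/100 = 9/500, 1/5 · 4/25 = 4/125, 1/5 · 6/25 = 6/125, 1/5 · 1/4 = 1/20, 1/5 · 4/25 = 4/125; summing to 9/50.
By Bayes' rule, P(r = 1 | data) = (9/500) / (9/50) = 1/10.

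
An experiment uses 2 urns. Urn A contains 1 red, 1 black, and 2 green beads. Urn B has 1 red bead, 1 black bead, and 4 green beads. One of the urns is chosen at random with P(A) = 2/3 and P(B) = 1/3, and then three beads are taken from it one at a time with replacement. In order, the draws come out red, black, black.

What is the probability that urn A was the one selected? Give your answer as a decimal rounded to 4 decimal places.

For each hypothesis, P(data | H) works out to: P(data | urn A) = (1/4)(1/4)(1/4) = 0.015625; P(data | urn B) = (1/6)(1/6)(1/6) = 0.0046296.
Multiplying each by its prior: 2/3 · 0.015625 = 0.010417, 1/3 · 0.0046296 = 0.0015432; summing to 0.01196.
Hence P(urn A | data) = (0.010417) / (0.01196) = 0.87097.

0.8710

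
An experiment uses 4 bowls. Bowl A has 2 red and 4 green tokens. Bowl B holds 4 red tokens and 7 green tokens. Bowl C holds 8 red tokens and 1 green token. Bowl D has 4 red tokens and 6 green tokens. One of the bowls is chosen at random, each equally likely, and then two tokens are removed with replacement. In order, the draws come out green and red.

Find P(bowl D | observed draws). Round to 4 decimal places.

0.3029

Compute the likelihood of the observed sequence for each case: P(data | bowl A) = (4/6)(2/6) = 0.22222; P(data | bowl B) = (7/11)(4/11) = 0.2314; P(data | bowl C) = (1/9)(8/9) = 0.098765; P(data | bowl D) = (6/10)(4/10) = 0.24.
Multiplying each by its prior: 1/4 · 0.22222 = 0.055556, 1/4 · 0.2314 = 0.057851, 1/4 · 0.098765 = 0.024691, 1/4 · 0.24 = 0.06; summing to 0.1981.
Hence P(bowl D | data) = (0.06) / (0.1981) = 0.30288.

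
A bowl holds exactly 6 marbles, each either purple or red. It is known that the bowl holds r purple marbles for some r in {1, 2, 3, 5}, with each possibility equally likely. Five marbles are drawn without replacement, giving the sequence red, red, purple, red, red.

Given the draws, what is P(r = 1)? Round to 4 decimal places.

For each hypothesis, P(data | H) works out to: P(data | r = 1) = (5/6)(4/5)(1/4)(3/3)(2/2) = 1/6; P(data | r = 2) = (4/6)(3/5)(2/4)(2/3)(1/2) = 1/15; P(data | r = 3) = (3/6)(2/5)(3/4)(1/3)(0/2) = 0; P(data | r = 5) = (1/6)(0/5) = 0.
Multiplying each by its prior: 1/4 · 1/6 = 1/24, 1/4 · 1/15 = 1/60, 1/4 · 0 = 0, 1/4 · 0 = 0; summing to 7/120.
By Bayes' rule, P(r = 1 | data) = (1/24) / (7/120) = 5/7.

0.7143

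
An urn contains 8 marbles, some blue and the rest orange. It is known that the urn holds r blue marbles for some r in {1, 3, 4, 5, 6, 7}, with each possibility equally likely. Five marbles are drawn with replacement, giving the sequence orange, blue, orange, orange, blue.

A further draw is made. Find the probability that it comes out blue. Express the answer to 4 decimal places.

The likelihood of the observed sequence under each hypothesis: P(data | r = 1) = (7/8)(1/8)(7/8)(7/8)(1/8) = 0.010468; P(data | r = 3) = (5/8)(3/8)(5/8)(5/8)(3/8) = 0.034332; P(data | r = 4) = (4/8)(4/8)(4/8)(4/8)(4/8) = 0.03125; P(data | r = 5) = (3/8)(5/8)(3/8)(3/8)(5/8) = 0.020599; P(data | r = 6) = (2/8)(6/8)(2/8)(2/8)(6/8) = 0.0087891; P(data | r = 7) = (1/8)(7/8)(1/8)(1/8)(7/8) = 0.0014954.
Weighting by the prior gives 1/6 · 0.010468 = 0.0017446, 1/6 · 0.034332 = 0.005722, 1/6 · 0.03125 = 0.0052083, 1/6 · 0.020599 = 0.0034332, 1/6 · 0.0087891 = 0.0014648, 1/6 · 0.0014954 = 0.00024923; with total 0.017822.
Normalising, the posterior is P(r = 1 | data) = 0.097888, P(r = 3 | data) = 0.32106, P(r = 4 | data) = 0.29224, P(r = 5 | data) = 0.19264, P(r = 6 | data) = 0.082192, P(r = 7 | data) = 0.013984.
The predictive probability is P(blue next | data) = (1/8)(0.097888) + (3/8)(0.32106) + (1/2)(0.29224) + (5/8)(0.19264) + (3/4)(0.082192) + (7/8)(0.013984) = 0.47303.

0.4730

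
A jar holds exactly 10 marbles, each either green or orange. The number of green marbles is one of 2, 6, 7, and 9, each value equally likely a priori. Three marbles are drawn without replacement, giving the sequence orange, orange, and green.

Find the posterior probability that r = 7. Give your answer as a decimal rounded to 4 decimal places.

The likelihood of the observed sequence under each hypothesis: P(data | r = 2) = (8/10)(7/9)(2/8) = 0.15556; P(data | r = 6) = (4/10)(3/9)(6/8) = 0.1; P(data | r = 7) = (3/10)(2/9)(7/8) = 0.058333; P(data | r = 9) = (1/10)(0/9) = 0.
Multiplying each by its prior: 1/4 · 0.15556 = 0.038889, 1/4 · 0.1 = 0.025, 1/4 · 0.058333 = 0.014583, 1/4 · 0 = 0; summing to 0.078472.
Hence P(r = 7 | data) = (0.014583) / (0.078472) = 0.18584.

0.1858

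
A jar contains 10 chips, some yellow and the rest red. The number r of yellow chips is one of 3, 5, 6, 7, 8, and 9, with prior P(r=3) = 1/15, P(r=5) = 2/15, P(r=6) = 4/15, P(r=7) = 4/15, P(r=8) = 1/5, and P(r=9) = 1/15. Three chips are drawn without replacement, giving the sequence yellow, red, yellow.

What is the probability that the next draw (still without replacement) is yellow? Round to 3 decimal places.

0.665

The likelihood of the observed sequence under each hypothesis: P(data | r = 3) = (3/10)(7/9)(2/8) = 0.058333; P(data | r = 5) = (5/10)(5/9)(4/8) = 0.13889; P(data | r = 6) = (6/10)(4/9)(5/8) = 0.16667; P(data | r = 7) = (7/10)(3/9)(6/8) = 0.175; P(data | r = 8) = (8/10)(2/9)(7/8) = 0.15556; P(data | r = 9) = (9/10)(1/9)(8/8) = 0.1.
The prior-weighted likelihoods are 1/15 · 0.058333 = 0.0038889, 2/15 · 0.13889 = 0.018519, 4/15 · 0.16667 = 0.044444, 4/15 · 0.175 = 0.046667, 1/5 · 0.15556 = 0.031111, 1/15 · 0.1 = 0.0066667; with total 0.1513.
The posterior is then P(r = 3 | data) = 0.025704, P(r = 5 | data) = 0.1224, P(r = 6 | data) = 0.29376, P(r = 7 | data) = 0.30845, P(r = 8 | data) = 0.20563, P(r = 9 | data) = 0.044064.
So P(yellow next | data) = Σ P(yellow next | H) P(H | data) = (1/7)(0.025704) + (3/7)(0.1224) + (4/7)(0.29376) + (5/7)(0.30845) + (6/7)(0.20563) + (1)(0.044064) = 0.66463.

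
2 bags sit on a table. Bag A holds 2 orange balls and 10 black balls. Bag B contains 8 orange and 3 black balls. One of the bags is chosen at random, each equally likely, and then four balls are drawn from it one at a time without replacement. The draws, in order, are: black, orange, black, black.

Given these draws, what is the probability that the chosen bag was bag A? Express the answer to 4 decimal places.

Under each hypothesis, the probability of the observed sequence is: P(data | bag A) = (10/12)(2/11)(9/10)(8/9) = 4/33; P(data | bag B) = (3/11)(8/10)(2/9)(1/8) = 1/165.
The prior-weighted likelihoods are 1/2 · 4/33 = 2/33, 1/2 · 1/165 = 1/330; with total 7/110.
So P(bag A | data) = (2/33) / (7/110) = 20/21.

0.9524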